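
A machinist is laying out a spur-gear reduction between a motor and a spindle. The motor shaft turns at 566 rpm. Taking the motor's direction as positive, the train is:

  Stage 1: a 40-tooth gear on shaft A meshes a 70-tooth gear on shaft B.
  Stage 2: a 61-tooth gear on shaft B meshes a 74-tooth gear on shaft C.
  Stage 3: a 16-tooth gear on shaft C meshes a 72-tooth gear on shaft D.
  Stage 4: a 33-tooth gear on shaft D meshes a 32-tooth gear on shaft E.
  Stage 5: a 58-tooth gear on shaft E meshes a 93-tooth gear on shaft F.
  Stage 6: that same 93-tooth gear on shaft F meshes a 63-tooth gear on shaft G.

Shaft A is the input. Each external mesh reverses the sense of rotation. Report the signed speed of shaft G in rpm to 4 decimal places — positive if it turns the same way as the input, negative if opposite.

+56.2491 rpm (same as input, |ω| = 56.2491 rpm)

Stage 1 [40T→70T]: ω = 566.0000×40/70 = 323.4286 rpm, dir flips to −; running = −323.4286
Stage 2 [61T→74T]: ω = 323.4286×61/74 = 266.6100 rpm, dir flips to +; running = +266.6100
Stage 3 [16T→72T]: ω = 266.6100×16/72 = 59.2467 rpm, dir flips to −; running = −59.2467
Stage 4 [33T→32T]: ω = 59.2467×33/32 = 61.0981 rpm, dir flips to +; running = +61.0981
Stage 5 [58T→93T]: ω = 61.0981×58/93 = 38.1042 rpm, dir flips to −; running = −38.1042
Stage 6 [93T→63T]: ω = 38.1042×93/63 = 56.2491 rpm, dir flips to +; running = +56.2491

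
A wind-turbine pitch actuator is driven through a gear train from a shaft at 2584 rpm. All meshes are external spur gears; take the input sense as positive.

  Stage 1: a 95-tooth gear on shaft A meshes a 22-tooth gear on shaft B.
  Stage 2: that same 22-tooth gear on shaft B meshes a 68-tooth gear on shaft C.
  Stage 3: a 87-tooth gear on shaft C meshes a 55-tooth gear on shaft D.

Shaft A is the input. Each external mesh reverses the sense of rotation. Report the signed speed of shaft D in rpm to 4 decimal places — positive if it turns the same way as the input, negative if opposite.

Stage 1 [95T→22T]: ω = 2584.0000×95/22 = 11158.1818 rpm, dir flips to −; running = −11158.1818
Stage 2 [22T→68T]: ω = 11158.1818×22/68 = 3610.0000 rpm, dir flips to +; running = +3610.0000
Stage 3 [87T→55T]: ω = 3610.0000×87/55 = 5710.3636 rpm, dir flips to −; running = −5710.3636

-5710.3636 rpm (opposite to input, |ω| = 5710.3636 rpm)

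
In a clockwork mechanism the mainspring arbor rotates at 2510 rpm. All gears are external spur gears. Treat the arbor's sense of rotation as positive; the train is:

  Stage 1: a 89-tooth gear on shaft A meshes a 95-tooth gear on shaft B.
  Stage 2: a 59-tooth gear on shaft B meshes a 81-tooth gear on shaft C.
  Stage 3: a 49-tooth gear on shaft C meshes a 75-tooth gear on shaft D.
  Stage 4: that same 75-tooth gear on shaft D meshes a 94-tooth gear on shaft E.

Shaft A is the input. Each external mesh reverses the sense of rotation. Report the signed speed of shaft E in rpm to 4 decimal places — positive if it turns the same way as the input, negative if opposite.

Stage 1 [89T→95T]: ω = 2510.0000×89/95 = 2351.4737 rpm, dir flips to −; running = −2351.4737
Stage 2 [59T→81T]: ω = 2351.4737×59/81 = 1712.8018 rpm, dir flips to +; running = +1712.8018
Stage 3 [49T→75T]: ω = 1712.8018×49/75 = 1119.0305 rpm, dir flips to −; running = −1119.0305
Stage 4 [75T→94T]: ω = 1119.0305×75/94 = 892.8435 rpm, dir flips to +; running = +892.8435

+892.8435 rpm (same as input, |ω| = 892.8435 rpm)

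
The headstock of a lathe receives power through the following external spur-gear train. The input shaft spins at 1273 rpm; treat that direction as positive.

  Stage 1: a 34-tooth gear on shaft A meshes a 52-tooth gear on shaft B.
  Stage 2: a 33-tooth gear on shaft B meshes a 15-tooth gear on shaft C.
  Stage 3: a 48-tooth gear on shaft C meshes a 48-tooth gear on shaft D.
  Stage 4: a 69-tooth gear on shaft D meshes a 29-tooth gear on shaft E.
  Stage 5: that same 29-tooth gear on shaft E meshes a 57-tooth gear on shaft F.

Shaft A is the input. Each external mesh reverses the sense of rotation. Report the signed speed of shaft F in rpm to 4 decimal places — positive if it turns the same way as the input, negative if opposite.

-2216.6692 rpm (opposite to input, |ω| = 2216.6692 rpm)

Stage 1 [34T→52T]: ω = 1273.0000×34/52 = 832.3462 rpm, dir flips to −; running = −832.3462
Stage 2 [33T→15T]: ω = 832.3462×33/15 = 1831.1615 rpm, dir flips to +; running = +1831.1615
Stage 3 [48T→48T]: ω = 1831.1615×48/48 = 1831.1615 rpm, dir flips to −; running = −1831.1615
Stage 4 [69T→29T]: ω = 1831.1615×69/29 = 4356.9016 rpm, dir flips to +; running = +4356.9016
Stage 5 [29T→57T]: ω = 4356.9016×29/57 = 2216.6692 rpm, dir flips to −; running = −2216.6692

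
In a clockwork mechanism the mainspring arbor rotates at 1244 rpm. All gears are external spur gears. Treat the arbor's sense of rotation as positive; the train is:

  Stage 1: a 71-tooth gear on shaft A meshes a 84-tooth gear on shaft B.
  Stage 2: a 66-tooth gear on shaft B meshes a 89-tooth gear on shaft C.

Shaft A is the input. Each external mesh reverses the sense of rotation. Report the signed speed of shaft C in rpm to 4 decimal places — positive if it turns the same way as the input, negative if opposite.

Stage 1 [71T→84T]: ω = 1244.0000×71/84 = 1051.4762 rpm, dir flips to −; running = −1051.4762
Stage 2 [66T→89T]: ω = 1051.4762×66/89 = 779.7464 rpm, dir flips to +; running = +779.7464

+779.7464 rpm (same as input, |ω| = 779.7464 rpm)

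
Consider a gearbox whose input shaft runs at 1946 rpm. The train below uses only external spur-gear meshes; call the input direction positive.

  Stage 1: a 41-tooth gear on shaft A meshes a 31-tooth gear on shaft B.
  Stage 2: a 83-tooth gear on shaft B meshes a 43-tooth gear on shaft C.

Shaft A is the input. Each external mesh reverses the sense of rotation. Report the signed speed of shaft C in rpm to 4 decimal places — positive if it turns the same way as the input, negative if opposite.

Stage 1 [41T→31T]: ω = 1946.0000×41/31 = 2573.7419 rpm, dir flips to −; running = −2573.7419
Stage 2 [83T→43T]: ω = 2573.7419×83/43 = 4967.9205 rpm, dir flips to +; running = +4967.9205

+4967.9205 rpm (same as input, |ω| = 4967.9205 rpm)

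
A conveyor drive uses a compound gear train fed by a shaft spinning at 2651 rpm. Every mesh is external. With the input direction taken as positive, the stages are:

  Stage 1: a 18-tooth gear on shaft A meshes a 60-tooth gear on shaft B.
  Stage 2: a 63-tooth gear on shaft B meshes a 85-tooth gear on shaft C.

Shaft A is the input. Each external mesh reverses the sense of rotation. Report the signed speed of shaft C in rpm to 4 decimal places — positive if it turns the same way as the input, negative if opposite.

Stage 1 [18T→60T]: ω = 2651.0000×18/60 = 795.3000 rpm, dir flips to −; running = −795.3000
Stage 2 [63T→85T]: ω = 795.3000×63/85 = 589.4576 rpm, dir flips to +; running = +589.4576

+589.4576 rpm (same as input, |ω| = 589.4576 rpm)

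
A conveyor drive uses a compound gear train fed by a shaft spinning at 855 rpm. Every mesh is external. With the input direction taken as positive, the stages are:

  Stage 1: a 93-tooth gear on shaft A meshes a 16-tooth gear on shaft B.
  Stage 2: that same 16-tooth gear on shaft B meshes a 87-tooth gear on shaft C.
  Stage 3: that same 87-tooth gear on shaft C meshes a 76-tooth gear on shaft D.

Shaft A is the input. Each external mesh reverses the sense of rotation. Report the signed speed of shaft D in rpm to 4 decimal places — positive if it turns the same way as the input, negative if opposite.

-1046.2500 rpm (opposite to input, |ω| = 1046.2500 rpm)

Stage 1 [93T→16T]: ω = 855.0000×93/16 = 4969.6875 rpm, dir flips to −; running = −4969.6875
Stage 2 [16T→87T]: ω = 4969.6875×16/87 = 913.9655 rpm, dir flips to +; running = +913.9655
Stage 3 [87T→76T]: ω = 913.9655×87/76 = 1046.2500 rpm, dir flips to −; running = −1046.2500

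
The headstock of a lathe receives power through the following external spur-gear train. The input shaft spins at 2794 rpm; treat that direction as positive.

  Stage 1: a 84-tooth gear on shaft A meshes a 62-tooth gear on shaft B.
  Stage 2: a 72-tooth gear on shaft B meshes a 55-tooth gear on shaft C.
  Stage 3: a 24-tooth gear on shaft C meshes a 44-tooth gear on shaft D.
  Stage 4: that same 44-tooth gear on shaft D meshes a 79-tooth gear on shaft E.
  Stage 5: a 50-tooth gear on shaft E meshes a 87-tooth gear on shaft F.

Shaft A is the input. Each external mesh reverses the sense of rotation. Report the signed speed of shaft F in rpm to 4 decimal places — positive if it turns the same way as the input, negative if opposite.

Stage 1 [84T→62T]: ω = 2794.0000×84/62 = 3785.4194 rpm, dir flips to −; running = −3785.4194
Stage 2 [72T→55T]: ω = 3785.4194×72/55 = 4955.4581 rpm, dir flips to +; running = +4955.4581
Stage 3 [24T→44T]: ω = 4955.4581×24/44 = 2702.9771 rpm, dir flips to −; running = −2702.9771
Stage 4 [44T→79T]: ω = 2702.9771×44/79 = 1505.4556 rpm, dir flips to +; running = +1505.4556
Stage 5 [50T→87T]: ω = 1505.4556×50/87 = 865.2044 rpm, dir flips to −; running = −865.2044

-865.2044 rpm (opposite to input, |ω| = 865.2044 rpm)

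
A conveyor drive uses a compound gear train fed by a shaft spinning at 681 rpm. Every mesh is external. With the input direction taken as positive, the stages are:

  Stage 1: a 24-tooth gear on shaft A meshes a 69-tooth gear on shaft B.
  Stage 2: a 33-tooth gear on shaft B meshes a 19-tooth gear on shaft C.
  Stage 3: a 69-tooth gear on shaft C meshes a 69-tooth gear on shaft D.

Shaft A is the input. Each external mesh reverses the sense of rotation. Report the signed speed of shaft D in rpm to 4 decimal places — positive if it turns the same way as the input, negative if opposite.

-411.4050 rpm (opposite to input, |ω| = 411.4050 rpm)

Stage 1 [24T→69T]: ω = 681.0000×24/69 = 236.8696 rpm, dir flips to −; running = −236.8696
Stage 2 [33T→19T]: ω = 236.8696×33/19 = 411.4050 rpm, dir flips to +; running = +411.4050
Stage 3 [69T→69T]: ω = 411.4050×69/69 = 411.4050 rpm, dir flips to −; running = −411.4050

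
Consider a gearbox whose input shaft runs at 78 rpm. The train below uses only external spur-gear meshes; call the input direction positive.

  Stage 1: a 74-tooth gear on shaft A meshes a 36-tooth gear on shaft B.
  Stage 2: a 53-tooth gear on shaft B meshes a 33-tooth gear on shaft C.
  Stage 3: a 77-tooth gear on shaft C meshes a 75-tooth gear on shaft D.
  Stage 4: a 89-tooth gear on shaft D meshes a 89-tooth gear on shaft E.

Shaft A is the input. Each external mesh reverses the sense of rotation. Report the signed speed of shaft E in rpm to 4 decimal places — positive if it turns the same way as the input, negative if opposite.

Stage 1 [74T→36T]: ω = 78.0000×74/36 = 160.3333 rpm, dir flips to −; running = −160.3333
Stage 2 [53T→33T]: ω = 160.3333×53/33 = 257.5051 rpm, dir flips to +; running = +257.5051
Stage 3 [77T→75T]: ω = 257.5051×77/75 = 264.3719 rpm, dir flips to −; running = −264.3719
Stage 4 [89T→89T]: ω = 264.3719×89/89 = 264.3719 rpm, dir flips to +; running = +264.3719

+264.3719 rpm (same as input, |ω| = 264.3719 rpm)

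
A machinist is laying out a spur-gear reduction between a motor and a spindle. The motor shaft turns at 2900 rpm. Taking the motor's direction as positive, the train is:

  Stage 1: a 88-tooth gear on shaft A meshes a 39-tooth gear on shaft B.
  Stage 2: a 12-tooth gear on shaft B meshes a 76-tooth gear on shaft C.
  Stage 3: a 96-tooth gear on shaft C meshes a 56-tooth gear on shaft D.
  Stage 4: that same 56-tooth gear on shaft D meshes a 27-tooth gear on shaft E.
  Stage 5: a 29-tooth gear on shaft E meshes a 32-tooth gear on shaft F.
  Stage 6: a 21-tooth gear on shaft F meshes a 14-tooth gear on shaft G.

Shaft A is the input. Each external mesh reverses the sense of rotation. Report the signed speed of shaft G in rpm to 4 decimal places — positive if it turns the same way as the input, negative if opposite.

Stage 1 [88T→39T]: ω = 2900.0000×88/39 = 6543.5897 rpm, dir flips to −; running = −6543.5897
Stage 2 [12T→76T]: ω = 6543.5897×12/76 = 1033.1984 rpm, dir flips to +; running = +1033.1984
Stage 3 [96T→56T]: ω = 1033.1984×96/56 = 1771.1972 rpm, dir flips to −; running = −1771.1972
Stage 4 [56T→27T]: ω = 1771.1972×56/27 = 3673.5942 rpm, dir flips to +; running = +3673.5942
Stage 5 [29T→32T]: ω = 3673.5942×29/32 = 3329.1948 rpm, dir flips to −; running = −3329.1948
Stage 6 [21T→14T]: ω = 3329.1948×21/14 = 4993.7922 rpm, dir flips to +; running = +4993.7922

+4993.7922 rpm (same as input, |ω| = 4993.7922 rpm)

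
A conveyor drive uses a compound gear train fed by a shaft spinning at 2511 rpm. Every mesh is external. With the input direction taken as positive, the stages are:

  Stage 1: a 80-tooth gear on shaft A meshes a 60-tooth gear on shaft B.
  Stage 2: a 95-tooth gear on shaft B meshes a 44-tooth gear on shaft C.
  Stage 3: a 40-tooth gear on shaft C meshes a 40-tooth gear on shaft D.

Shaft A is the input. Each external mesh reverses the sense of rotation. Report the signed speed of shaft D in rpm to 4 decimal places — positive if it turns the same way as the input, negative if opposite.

-7228.6364 rpm (opposite to input, |ω| = 7228.6364 rpm)

Stage 1 [80T→60T]: ω = 2511.0000×80/60 = 3348.0000 rpm, dir flips to −; running = −3348.0000
Stage 2 [95T→44T]: ω = 3348.0000×95/44 = 7228.6364 rpm, dir flips to +; running = +7228.6364
Stage 3 [40T→40T]: ω = 7228.6364×40/40 = 7228.6364 rpm, dir flips to −; running = −7228.6364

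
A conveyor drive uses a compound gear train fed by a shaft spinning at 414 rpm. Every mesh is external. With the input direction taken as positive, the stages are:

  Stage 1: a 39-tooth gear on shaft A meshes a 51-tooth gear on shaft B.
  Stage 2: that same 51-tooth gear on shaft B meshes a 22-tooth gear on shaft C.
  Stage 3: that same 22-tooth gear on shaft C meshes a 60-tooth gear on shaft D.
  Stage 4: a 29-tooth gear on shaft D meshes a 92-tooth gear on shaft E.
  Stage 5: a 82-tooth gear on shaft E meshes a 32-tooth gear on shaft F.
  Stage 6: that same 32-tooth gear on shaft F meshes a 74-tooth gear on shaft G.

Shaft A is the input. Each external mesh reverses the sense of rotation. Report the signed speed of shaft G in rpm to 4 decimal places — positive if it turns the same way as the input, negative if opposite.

Stage 1 [39T→51T]: ω = 414.0000×39/51 = 316.5882 rpm, dir flips to −; running = −316.5882
Stage 2 [51T→22T]: ω = 316.5882×51/22 = 733.9091 rpm, dir flips to +; running = +733.9091
Stage 3 [22T→60T]: ω = 733.9091×22/60 = 269.1000 rpm, dir flips to −; running = −269.1000
Stage 4 [29T→92T]: ω = 269.1000×29/92 = 84.8250 rpm, dir flips to +; running = +84.8250
Stage 5 [82T→32T]: ω = 84.8250×82/32 = 217.3641 rpm, dir flips to −; running = −217.3641
Stage 6 [32T→74T]: ω = 217.3641×32/74 = 93.9953 rpm, dir flips to +; running = +93.9953

+93.9953 rpm (same as input, |ω| = 93.9953 rpm)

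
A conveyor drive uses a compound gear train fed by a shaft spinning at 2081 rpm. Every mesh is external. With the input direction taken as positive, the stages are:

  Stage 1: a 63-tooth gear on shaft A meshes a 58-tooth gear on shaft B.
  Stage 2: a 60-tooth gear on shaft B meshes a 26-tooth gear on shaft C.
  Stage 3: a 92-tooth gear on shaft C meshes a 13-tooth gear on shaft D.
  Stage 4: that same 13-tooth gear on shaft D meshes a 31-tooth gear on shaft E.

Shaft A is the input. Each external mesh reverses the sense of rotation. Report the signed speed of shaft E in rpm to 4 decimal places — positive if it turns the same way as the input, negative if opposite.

+15480.6315 rpm (same as input, |ω| = 15480.6315 rpm)

Stage 1 [63T→58T]: ω = 2081.0000×63/58 = 2260.3966 rpm, dir flips to −; running = −2260.3966
Stage 2 [60T→26T]: ω = 2260.3966×60/26 = 5216.2997 rpm, dir flips to +; running = +5216.2997
Stage 3 [92T→13T]: ω = 5216.2997×92/13 = 36915.3520 rpm, dir flips to −; running = −36915.3520
Stage 4 [13T→31T]: ω = 36915.3520×13/31 = 15480.6315 rpm, dir flips to +; running = +15480.6315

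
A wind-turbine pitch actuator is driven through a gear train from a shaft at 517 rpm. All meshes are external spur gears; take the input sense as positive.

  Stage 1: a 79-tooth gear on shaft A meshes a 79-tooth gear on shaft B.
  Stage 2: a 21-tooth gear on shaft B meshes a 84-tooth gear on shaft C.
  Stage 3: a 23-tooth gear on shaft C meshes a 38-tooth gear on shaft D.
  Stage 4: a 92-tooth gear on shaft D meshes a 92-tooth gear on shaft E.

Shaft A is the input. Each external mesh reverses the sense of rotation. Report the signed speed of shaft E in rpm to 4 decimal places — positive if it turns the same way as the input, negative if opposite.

+78.2303 rpm (same as input, |ω| = 78.2303 rpm)

Stage 1 [79T→79T]: ω = 517.0000×79/79 = 517.0000 rpm, dir flips to −; running = −517.0000
Stage 2 [21T→84T]: ω = 517.0000×21/84 = 129.2500 rpm, dir flips to +; running = +129.2500
Stage 3 [23T→38T]: ω = 129.2500×23/38 = 78.2303 rpm, dir flips to −; running = −78.2303
Stage 4 [92T→92T]: ω = 78.2303×92/92 = 78.2303 rpm, dir flips to +; running = +78.2303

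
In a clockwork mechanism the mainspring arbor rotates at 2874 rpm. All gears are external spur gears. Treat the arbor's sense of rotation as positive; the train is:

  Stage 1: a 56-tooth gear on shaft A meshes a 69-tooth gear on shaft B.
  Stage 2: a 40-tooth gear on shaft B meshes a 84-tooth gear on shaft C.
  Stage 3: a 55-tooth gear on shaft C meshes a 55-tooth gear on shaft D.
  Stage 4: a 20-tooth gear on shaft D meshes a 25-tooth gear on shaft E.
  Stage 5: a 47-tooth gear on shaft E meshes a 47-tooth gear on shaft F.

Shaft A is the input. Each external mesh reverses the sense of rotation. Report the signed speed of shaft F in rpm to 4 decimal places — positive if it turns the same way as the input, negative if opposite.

Stage 1 [56T→69T]: ω = 2874.0000×56/69 = 2332.5217 rpm, dir flips to −; running = −2332.5217
Stage 2 [40T→84T]: ω = 2332.5217×40/84 = 1110.7246 rpm, dir flips to +; running = +1110.7246
Stage 3 [55T→55T]: ω = 1110.7246×55/55 = 1110.7246 rpm, dir flips to −; running = −1110.7246
Stage 4 [20T→25T]: ω = 1110.7246×20/25 = 888.5797 rpm, dir flips to +; running = +888.5797
Stage 5 [47T→47T]: ω = 888.5797×47/47 = 888.5797 rpm, dir flips to −; running = −888.5797

-888.5797 rpm (opposite to input, |ω| = 888.5797 rpm)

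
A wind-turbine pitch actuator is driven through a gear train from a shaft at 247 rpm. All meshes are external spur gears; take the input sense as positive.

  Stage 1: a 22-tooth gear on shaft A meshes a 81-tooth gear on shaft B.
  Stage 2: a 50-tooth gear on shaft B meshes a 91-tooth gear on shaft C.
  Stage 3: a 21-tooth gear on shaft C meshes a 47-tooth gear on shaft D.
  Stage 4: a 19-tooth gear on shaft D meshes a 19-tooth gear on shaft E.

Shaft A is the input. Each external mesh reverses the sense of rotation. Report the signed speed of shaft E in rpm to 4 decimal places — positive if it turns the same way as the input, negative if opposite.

+16.4697 rpm (same as input, |ω| = 16.4697 rpm)

Stage 1 [22T→81T]: ω = 247.0000×22/81 = 67.0864 rpm, dir flips to −; running = −67.0864
Stage 2 [50T→91T]: ω = 67.0864×50/91 = 36.8607 rpm, dir flips to +; running = +36.8607
Stage 3 [21T→47T]: ω = 36.8607×21/47 = 16.4697 rpm, dir flips to −; running = −16.4697
Stage 4 [19T→19T]: ω = 16.4697×19/19 = 16.4697 rpm, dir flips to +; running = +16.4697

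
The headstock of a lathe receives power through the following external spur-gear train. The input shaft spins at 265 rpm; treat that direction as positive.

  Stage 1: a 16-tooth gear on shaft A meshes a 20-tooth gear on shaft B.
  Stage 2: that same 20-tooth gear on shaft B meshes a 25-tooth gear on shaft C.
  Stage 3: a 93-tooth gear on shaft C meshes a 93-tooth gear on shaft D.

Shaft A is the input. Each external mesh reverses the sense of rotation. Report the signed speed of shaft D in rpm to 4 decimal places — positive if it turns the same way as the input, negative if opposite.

Stage 1 [16T→20T]: ω = 265.0000×16/20 = 212.0000 rpm, dir flips to −; running = −212.0000
Stage 2 [20T→25T]: ω = 212.0000×20/25 = 169.6000 rpm, dir flips to +; running = +169.6000
Stage 3 [93T→93T]: ω = 169.6000×93/93 = 169.6000 rpm, dir flips to −; running = −169.6000

-169.6000 rpm (opposite to input, |ω| = 169.6000 rpm)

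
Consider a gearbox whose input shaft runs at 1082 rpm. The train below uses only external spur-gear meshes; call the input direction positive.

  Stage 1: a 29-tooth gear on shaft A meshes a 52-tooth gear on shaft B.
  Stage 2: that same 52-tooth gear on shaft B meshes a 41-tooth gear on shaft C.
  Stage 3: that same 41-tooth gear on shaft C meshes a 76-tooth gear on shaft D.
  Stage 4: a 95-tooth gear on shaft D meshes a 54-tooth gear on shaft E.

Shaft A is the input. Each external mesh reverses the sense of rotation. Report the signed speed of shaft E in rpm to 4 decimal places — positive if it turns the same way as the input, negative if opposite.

+726.3426 rpm (same as input, |ω| = 726.3426 rpm)

Stage 1 [29T→52T]: ω = 1082.0000×29/52 = 603.4231 rpm, dir flips to −; running = −603.4231
Stage 2 [52T→41T]: ω = 603.4231×52/41 = 765.3171 rpm, dir flips to +; running = +765.3171
Stage 3 [41T→76T]: ω = 765.3171×41/76 = 412.8684 rpm, dir flips to −; running = −412.8684
Stage 4 [95T→54T]: ω = 412.8684×95/54 = 726.3426 rpm, dir flips to +; running = +726.3426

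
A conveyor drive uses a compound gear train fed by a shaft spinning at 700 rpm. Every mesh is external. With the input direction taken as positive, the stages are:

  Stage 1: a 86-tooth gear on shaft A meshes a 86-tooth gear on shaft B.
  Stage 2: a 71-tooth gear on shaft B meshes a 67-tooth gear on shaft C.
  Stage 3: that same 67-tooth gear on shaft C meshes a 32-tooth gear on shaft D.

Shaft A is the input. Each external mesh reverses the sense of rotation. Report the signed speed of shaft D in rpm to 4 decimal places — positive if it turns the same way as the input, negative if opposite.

-1553.1250 rpm (opposite to input, |ω| = 1553.1250 rpm)

Stage 1 [86T→86T]: ω = 700.0000×86/86 = 700.0000 rpm, dir flips to −; running = −700.0000
Stage 2 [71T→67T]: ω = 700.0000×71/67 = 741.7910 rpm, dir flips to +; running = +741.7910
Stage 3 [67T→32T]: ω = 741.7910×67/32 = 1553.1250 rpm, dir flips to −; running = −1553.1250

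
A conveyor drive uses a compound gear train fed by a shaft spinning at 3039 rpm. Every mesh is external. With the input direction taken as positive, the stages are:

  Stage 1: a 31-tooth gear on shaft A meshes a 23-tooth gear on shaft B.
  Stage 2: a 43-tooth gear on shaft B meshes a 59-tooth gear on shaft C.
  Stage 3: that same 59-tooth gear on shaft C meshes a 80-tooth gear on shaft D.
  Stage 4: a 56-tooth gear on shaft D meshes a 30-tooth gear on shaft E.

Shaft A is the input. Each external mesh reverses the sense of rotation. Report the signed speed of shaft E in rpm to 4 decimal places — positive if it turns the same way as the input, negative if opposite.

+4109.6970 rpm (same as input, |ω| = 4109.6970 rpm)

Stage 1 [31T→23T]: ω = 3039.0000×31/23 = 4096.0435 rpm, dir flips to −; running = −4096.0435
Stage 2 [43T→59T]: ω = 4096.0435×43/59 = 2985.2520 rpm, dir flips to +; running = +2985.2520
Stage 3 [59T→80T]: ω = 2985.2520×59/80 = 2201.6234 rpm, dir flips to −; running = −2201.6234
Stage 4 [56T→30T]: ω = 2201.6234×56/30 = 4109.6970 rpm, dir flips to +; running = +4109.6970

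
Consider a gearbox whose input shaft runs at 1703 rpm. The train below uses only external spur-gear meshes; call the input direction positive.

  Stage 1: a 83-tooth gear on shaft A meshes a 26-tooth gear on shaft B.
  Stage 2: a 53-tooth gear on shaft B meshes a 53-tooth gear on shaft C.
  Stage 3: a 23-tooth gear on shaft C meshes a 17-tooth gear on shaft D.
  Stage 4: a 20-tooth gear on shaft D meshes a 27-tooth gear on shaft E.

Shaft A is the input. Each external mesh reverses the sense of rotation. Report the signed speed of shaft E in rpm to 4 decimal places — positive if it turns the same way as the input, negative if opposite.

+5448.3442 rpm (same as input, |ω| = 5448.3442 rpm)

Stage 1 [83T→26T]: ω = 1703.0000×83/26 = 5436.5000 rpm, dir flips to −; running = −5436.5000
Stage 2 [53T→53T]: ω = 5436.5000×53/53 = 5436.5000 rpm, dir flips to +; running = +5436.5000
Stage 3 [23T→17T]: ω = 5436.5000×23/17 = 7355.2647 rpm, dir flips to −; running = −7355.2647
Stage 4 [20T→27T]: ω = 7355.2647×20/27 = 5448.3442 rpm, dir flips to +; running = +5448.3442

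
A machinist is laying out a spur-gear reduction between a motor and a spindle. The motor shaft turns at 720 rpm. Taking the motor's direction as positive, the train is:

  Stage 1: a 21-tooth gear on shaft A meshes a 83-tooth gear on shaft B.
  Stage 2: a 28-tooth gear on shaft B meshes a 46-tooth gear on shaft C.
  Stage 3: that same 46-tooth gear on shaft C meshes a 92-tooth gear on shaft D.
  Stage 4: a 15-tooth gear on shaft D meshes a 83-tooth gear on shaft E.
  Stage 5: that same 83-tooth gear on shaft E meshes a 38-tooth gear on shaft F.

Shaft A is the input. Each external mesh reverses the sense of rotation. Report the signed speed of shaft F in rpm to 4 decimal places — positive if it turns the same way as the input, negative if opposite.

Stage 1 [21T→83T]: ω = 720.0000×21/83 = 182.1687 rpm, dir flips to −; running = −182.1687
Stage 2 [28T→46T]: ω = 182.1687×28/46 = 110.8853 rpm, dir flips to +; running = +110.8853
Stage 3 [46T→92T]: ω = 110.8853×46/92 = 55.4426 rpm, dir flips to −; running = −55.4426
Stage 4 [15T→83T]: ω = 55.4426×15/83 = 10.0198 rpm, dir flips to +; running = +10.0198
Stage 5 [83T→38T]: ω = 10.0198×83/38 = 21.8853 rpm, dir flips to −; running = −21.8853

-21.8853 rpm (opposite to input, |ω| = 21.8853 rpm)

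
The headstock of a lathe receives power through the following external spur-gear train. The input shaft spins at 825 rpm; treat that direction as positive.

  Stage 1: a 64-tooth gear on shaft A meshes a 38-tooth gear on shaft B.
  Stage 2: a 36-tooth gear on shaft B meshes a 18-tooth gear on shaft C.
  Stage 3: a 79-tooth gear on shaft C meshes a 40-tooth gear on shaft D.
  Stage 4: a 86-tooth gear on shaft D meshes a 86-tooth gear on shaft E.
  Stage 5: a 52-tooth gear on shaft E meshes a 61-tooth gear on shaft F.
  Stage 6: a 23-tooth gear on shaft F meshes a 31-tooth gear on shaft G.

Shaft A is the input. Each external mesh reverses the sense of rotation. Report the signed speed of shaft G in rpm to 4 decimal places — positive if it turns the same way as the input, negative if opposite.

Stage 1 [64T→38T]: ω = 825.0000×64/38 = 1389.4737 rpm, dir flips to −; running = −1389.4737
Stage 2 [36T→18T]: ω = 1389.4737×36/18 = 2778.9474 rpm, dir flips to +; running = +2778.9474
Stage 3 [79T→40T]: ω = 2778.9474×79/40 = 5488.4211 rpm, dir flips to −; running = −5488.4211
Stage 4 [86T→86T]: ω = 5488.4211×86/86 = 5488.4211 rpm, dir flips to +; running = +5488.4211
Stage 5 [52T→61T]: ω = 5488.4211×52/61 = 4678.6540 rpm, dir flips to −; running = −4678.6540
Stage 6 [23T→31T]: ω = 4678.6540×23/31 = 3471.2594 rpm, dir flips to +; running = +3471.2594

+3471.2594 rpm (same as input, |ω| = 3471.2594 rpm)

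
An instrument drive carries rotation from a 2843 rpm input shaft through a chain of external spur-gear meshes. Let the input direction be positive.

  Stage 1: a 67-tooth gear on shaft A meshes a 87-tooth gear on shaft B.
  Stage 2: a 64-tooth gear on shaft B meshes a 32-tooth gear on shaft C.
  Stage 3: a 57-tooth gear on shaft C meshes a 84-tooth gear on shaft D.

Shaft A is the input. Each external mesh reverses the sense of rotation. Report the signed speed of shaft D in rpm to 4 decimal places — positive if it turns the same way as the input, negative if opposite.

Stage 1 [67T→87T]: ω = 2843.0000×67/87 = 2189.4368 rpm, dir flips to −; running = −2189.4368
Stage 2 [64T→32T]: ω = 2189.4368×64/32 = 4378.8736 rpm, dir flips to +; running = +4378.8736
Stage 3 [57T→84T]: ω = 4378.8736×57/84 = 2971.3785 rpm, dir flips to −; running = −2971.3785

-2971.3785 rpm (opposite to input, |ω| = 2971.3785 rpm)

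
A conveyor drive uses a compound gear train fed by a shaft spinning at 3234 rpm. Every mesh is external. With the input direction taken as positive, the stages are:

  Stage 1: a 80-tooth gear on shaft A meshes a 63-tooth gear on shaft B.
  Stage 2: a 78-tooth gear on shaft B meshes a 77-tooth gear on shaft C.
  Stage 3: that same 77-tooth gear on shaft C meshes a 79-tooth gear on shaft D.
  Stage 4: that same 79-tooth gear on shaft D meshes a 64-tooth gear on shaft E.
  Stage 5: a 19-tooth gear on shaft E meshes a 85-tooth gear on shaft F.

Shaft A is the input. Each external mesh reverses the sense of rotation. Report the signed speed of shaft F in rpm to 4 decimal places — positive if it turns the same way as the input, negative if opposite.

Stage 1 [80T→63T]: ω = 3234.0000×80/63 = 4106.6667 rpm, dir flips to −; running = −4106.6667
Stage 2 [78T→77T]: ω = 4106.6667×78/77 = 4160.0000 rpm, dir flips to +; running = +4160.0000
Stage 3 [77T→79T]: ω = 4160.0000×77/79 = 4054.6835 rpm, dir flips to −; running = −4054.6835
Stage 4 [79T→64T]: ω = 4054.6835×79/64 = 5005.0000 rpm, dir flips to +; running = +5005.0000
Stage 5 [19T→85T]: ω = 5005.0000×19/85 = 1118.7647 rpm, dir flips to −; running = −1118.7647

-1118.7647 rpm (opposite to input, |ω| = 1118.7647 rpm)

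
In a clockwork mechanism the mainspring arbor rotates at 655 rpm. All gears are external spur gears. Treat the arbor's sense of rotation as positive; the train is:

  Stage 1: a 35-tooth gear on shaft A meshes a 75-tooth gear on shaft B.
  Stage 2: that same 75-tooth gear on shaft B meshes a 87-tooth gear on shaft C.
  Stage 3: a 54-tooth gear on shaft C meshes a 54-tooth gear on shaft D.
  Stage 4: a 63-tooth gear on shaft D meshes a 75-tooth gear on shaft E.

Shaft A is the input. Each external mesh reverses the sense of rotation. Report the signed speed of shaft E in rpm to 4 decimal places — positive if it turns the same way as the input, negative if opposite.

Stage 1 [35T→75T]: ω = 655.0000×35/75 = 305.6667 rpm, dir flips to −; running = −305.6667
Stage 2 [75T→87T]: ω = 305.6667×75/87 = 263.5057 rpm, dir flips to +; running = +263.5057
Stage 3 [54T→54T]: ω = 263.5057×54/54 = 263.5057 rpm, dir flips to −; running = −263.5057
Stage 4 [63T→75T]: ω = 263.5057×63/75 = 221.3448 rpm, dir flips to +; running = +221.3448

+221.3448 rpm (same as input, |ω| = 221.3448 rpm)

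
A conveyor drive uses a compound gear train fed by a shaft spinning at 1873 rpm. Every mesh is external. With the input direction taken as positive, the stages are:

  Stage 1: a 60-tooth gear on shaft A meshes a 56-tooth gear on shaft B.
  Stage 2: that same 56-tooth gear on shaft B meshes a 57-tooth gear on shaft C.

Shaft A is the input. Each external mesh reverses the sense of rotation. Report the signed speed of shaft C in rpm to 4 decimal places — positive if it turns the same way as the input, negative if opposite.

Stage 1 [60T→56T]: ω = 1873.0000×60/56 = 2006.7857 rpm, dir flips to −; running = −2006.7857
Stage 2 [56T→57T]: ω = 2006.7857×56/57 = 1971.5789 rpm, dir flips to +; running = +1971.5789

+1971.5789 rpm (same as input, |ω| = 1971.5789 rpm)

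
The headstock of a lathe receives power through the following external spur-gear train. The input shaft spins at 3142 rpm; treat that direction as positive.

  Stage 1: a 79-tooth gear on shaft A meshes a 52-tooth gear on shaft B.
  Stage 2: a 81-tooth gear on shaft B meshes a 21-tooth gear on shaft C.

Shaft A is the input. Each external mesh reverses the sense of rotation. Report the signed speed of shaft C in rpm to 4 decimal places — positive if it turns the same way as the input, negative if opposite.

+18411.7747 rpm (same as input, |ω| = 18411.7747 rpm)

Stage 1 [79T→52T]: ω = 3142.0000×79/52 = 4773.4231 rpm, dir flips to −; running = −4773.4231
Stage 2 [81T→21T]: ω = 4773.4231×81/21 = 18411.7747 rpm, dir flips to +; running = +18411.7747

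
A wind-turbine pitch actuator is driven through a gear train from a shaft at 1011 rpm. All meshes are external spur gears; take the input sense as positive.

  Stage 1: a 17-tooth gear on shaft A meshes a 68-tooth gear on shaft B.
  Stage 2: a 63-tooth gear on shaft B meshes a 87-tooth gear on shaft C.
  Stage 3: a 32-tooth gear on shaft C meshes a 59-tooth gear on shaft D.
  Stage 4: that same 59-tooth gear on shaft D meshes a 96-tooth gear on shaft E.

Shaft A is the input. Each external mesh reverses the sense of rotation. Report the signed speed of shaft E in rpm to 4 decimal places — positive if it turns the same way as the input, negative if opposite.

Stage 1 [17T→68T]: ω = 1011.0000×17/68 = 252.7500 rpm, dir flips to −; running = −252.7500
Stage 2 [63T→87T]: ω = 252.7500×63/87 = 183.0259 rpm, dir flips to +; running = +183.0259
Stage 3 [32T→59T]: ω = 183.0259×32/59 = 99.2683 rpm, dir flips to −; running = −99.2683
Stage 4 [59T→96T]: ω = 99.2683×59/96 = 61.0086 rpm, dir flips to +; running = +61.0086

+61.0086 rpm (same as input, |ω| = 61.0086 rpm)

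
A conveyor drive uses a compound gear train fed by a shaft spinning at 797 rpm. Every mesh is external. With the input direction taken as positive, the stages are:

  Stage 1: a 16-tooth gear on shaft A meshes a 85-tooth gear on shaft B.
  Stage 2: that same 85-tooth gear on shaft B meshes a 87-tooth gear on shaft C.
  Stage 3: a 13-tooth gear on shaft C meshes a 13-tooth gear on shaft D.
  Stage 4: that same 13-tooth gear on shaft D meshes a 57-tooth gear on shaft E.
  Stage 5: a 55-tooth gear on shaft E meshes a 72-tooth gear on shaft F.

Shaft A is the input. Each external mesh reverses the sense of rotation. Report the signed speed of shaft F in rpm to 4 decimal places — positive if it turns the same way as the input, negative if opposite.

Stage 1 [16T→85T]: ω = 797.0000×16/85 = 150.0235 rpm, dir flips to −; running = −150.0235
Stage 2 [85T→87T]: ω = 150.0235×85/87 = 146.5747 rpm, dir flips to +; running = +146.5747
Stage 3 [13T→13T]: ω = 146.5747×13/13 = 146.5747 rpm, dir flips to −; running = −146.5747
Stage 4 [13T→57T]: ω = 146.5747×13/57 = 33.4293 rpm, dir flips to +; running = +33.4293
Stage 5 [55T→72T]: ω = 33.4293×55/72 = 25.5363 rpm, dir flips to −; running = −25.5363

-25.5363 rpm (opposite to input, |ω| = 25.5363 rpm)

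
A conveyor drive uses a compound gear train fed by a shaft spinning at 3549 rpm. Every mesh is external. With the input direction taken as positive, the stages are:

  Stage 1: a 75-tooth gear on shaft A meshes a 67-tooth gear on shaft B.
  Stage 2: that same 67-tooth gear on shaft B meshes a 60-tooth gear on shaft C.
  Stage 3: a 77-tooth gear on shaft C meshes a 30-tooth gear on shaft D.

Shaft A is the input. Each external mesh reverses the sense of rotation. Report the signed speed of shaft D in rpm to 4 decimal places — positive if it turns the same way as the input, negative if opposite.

Stage 1 [75T→67T]: ω = 3549.0000×75/67 = 3972.7612 rpm, dir flips to −; running = −3972.7612
Stage 2 [67T→60T]: ω = 3972.7612×67/60 = 4436.2500 rpm, dir flips to +; running = +4436.2500
Stage 3 [77T→30T]: ω = 4436.2500×77/30 = 11386.3750 rpm, dir flips to −; running = −11386.3750

-11386.3750 rpm (opposite to input, |ω| = 11386.3750 rpm)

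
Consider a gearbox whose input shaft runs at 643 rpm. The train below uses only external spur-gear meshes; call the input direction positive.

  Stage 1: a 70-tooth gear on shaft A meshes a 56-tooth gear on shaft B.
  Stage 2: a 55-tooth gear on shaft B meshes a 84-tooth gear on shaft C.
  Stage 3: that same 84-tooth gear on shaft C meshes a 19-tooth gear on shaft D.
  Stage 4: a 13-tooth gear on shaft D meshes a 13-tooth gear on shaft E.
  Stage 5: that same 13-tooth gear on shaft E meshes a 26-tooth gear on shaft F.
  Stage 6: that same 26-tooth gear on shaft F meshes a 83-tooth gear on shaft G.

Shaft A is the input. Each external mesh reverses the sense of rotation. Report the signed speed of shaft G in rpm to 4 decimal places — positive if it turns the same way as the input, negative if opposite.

+364.4142 rpm (same as input, |ω| = 364.4142 rpm)

Stage 1 [70T→56T]: ω = 643.0000×70/56 = 803.7500 rpm, dir flips to −; running = −803.7500
Stage 2 [55T→84T]: ω = 803.7500×55/84 = 526.2649 rpm, dir flips to +; running = +526.2649
Stage 3 [84T→19T]: ω = 526.2649×84/19 = 2326.6447 rpm, dir flips to −; running = −2326.6447
Stage 4 [13T→13T]: ω = 2326.6447×13/13 = 2326.6447 rpm, dir flips to +; running = +2326.6447
Stage 5 [13T→26T]: ω = 2326.6447×13/26 = 1163.3224 rpm, dir flips to −; running = −1163.3224
Stage 6 [26T→83T]: ω = 1163.3224×26/83 = 364.4142 rpm, dir flips to +; running = +364.4142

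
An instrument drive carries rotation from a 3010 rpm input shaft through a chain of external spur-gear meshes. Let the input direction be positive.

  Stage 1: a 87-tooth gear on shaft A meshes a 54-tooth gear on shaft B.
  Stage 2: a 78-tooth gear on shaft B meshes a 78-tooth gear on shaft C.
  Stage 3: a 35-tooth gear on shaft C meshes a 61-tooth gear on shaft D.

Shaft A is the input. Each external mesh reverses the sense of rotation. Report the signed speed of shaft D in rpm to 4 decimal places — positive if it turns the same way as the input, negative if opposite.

-2782.4681 rpm (opposite to input, |ω| = 2782.4681 rpm)

Stage 1 [87T→54T]: ω = 3010.0000×87/54 = 4849.4444 rpm, dir flips to −; running = −4849.4444
Stage 2 [78T→78T]: ω = 4849.4444×78/78 = 4849.4444 rpm, dir flips to +; running = +4849.4444
Stage 3 [35T→61T]: ω = 4849.4444×35/61 = 2782.4681 rpm, dir flips to −; running = −2782.4681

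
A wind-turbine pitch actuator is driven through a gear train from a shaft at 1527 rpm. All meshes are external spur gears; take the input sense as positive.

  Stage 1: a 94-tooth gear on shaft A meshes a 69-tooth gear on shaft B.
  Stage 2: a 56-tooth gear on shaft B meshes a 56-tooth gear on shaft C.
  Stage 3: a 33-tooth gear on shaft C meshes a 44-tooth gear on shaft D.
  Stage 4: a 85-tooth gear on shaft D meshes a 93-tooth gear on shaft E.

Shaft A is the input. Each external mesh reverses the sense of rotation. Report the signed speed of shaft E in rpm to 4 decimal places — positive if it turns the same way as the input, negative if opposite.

+1425.9853 rpm (same as input, |ω| = 1425.9853 rpm)

Stage 1 [94T→69T]: ω = 1527.0000×94/69 = 2080.2609 rpm, dir flips to −; running = −2080.2609
Stage 2 [56T→56T]: ω = 2080.2609×56/56 = 2080.2609 rpm, dir flips to +; running = +2080.2609
Stage 3 [33T→44T]: ω = 2080.2609×33/44 = 1560.1957 rpm, dir flips to −; running = −1560.1957
Stage 4 [85T→93T]: ω = 1560.1957×85/93 = 1425.9853 rpm, dir flips to +; running = +1425.9853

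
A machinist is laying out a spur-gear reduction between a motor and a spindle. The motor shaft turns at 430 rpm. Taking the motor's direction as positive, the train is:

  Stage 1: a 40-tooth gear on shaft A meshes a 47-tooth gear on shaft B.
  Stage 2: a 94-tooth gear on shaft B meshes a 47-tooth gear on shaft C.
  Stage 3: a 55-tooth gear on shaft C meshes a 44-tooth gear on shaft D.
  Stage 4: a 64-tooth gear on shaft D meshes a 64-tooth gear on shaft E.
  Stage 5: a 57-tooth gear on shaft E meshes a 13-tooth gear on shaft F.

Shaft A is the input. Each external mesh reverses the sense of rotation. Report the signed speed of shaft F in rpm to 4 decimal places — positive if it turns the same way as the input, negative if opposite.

-4011.4566 rpm (opposite to input, |ω| = 4011.4566 rpm)

Stage 1 [40T→47T]: ω = 430.0000×40/47 = 365.9574 rpm, dir flips to −; running = −365.9574
Stage 2 [94T→47T]: ω = 365.9574×94/47 = 731.9149 rpm, dir flips to +; running = +731.9149
Stage 3 [55T→44T]: ω = 731.9149×55/44 = 914.8936 rpm, dir flips to −; running = −914.8936
Stage 4 [64T→64T]: ω = 914.8936×64/64 = 914.8936 rpm, dir flips to +; running = +914.8936
Stage 5 [57T→13T]: ω = 914.8936×57/13 = 4011.4566 rpm, dir flips to −; running = −4011.4566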